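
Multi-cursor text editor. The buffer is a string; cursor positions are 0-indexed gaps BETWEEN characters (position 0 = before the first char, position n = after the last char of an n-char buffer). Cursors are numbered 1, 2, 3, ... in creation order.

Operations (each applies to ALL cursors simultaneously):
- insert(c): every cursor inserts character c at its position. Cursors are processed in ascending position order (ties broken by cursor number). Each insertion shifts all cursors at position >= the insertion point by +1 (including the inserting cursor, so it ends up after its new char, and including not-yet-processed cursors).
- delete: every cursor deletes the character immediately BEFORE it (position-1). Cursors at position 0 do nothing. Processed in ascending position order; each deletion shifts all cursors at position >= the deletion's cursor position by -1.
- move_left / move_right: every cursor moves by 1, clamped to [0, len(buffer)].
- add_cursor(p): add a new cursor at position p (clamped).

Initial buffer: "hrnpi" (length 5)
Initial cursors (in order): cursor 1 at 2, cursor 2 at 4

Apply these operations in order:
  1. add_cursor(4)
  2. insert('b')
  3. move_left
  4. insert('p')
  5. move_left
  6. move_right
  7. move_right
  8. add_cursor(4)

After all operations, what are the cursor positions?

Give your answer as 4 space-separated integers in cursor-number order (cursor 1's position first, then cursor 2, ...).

Answer: 4 10 10 4

Derivation:
After op 1 (add_cursor(4)): buffer="hrnpi" (len 5), cursors c1@2 c2@4 c3@4, authorship .....
After op 2 (insert('b')): buffer="hrbnpbbi" (len 8), cursors c1@3 c2@7 c3@7, authorship ..1..23.
After op 3 (move_left): buffer="hrbnpbbi" (len 8), cursors c1@2 c2@6 c3@6, authorship ..1..23.
After op 4 (insert('p')): buffer="hrpbnpbppbi" (len 11), cursors c1@3 c2@9 c3@9, authorship ..11..2233.
After op 5 (move_left): buffer="hrpbnpbppbi" (len 11), cursors c1@2 c2@8 c3@8, authorship ..11..2233.
After op 6 (move_right): buffer="hrpbnpbppbi" (len 11), cursors c1@3 c2@9 c3@9, authorship ..11..2233.
After op 7 (move_right): buffer="hrpbnpbppbi" (len 11), cursors c1@4 c2@10 c3@10, authorship ..11..2233.
After op 8 (add_cursor(4)): buffer="hrpbnpbppbi" (len 11), cursors c1@4 c4@4 c2@10 c3@10, authorship ..11..2233.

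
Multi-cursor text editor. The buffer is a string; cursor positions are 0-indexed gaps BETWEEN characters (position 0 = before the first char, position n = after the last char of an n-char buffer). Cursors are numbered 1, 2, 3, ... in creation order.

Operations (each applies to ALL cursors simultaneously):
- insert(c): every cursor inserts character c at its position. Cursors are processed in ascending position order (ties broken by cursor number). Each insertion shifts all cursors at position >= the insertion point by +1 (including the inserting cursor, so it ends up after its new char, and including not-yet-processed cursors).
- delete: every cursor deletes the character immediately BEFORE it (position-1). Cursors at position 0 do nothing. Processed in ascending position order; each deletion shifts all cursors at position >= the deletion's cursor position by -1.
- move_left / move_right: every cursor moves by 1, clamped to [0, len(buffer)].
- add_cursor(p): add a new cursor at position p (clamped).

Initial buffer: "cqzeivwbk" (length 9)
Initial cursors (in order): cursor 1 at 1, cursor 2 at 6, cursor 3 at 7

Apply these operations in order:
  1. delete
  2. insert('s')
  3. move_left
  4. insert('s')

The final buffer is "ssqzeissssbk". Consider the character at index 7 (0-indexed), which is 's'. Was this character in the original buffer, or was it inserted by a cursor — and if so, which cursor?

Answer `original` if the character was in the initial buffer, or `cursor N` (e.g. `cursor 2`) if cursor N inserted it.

Answer: cursor 2

Derivation:
After op 1 (delete): buffer="qzeibk" (len 6), cursors c1@0 c2@4 c3@4, authorship ......
After op 2 (insert('s')): buffer="sqzeissbk" (len 9), cursors c1@1 c2@7 c3@7, authorship 1....23..
After op 3 (move_left): buffer="sqzeissbk" (len 9), cursors c1@0 c2@6 c3@6, authorship 1....23..
After op 4 (insert('s')): buffer="ssqzeissssbk" (len 12), cursors c1@1 c2@9 c3@9, authorship 11....2233..
Authorship (.=original, N=cursor N): 1 1 . . . . 2 2 3 3 . .
Index 7: author = 2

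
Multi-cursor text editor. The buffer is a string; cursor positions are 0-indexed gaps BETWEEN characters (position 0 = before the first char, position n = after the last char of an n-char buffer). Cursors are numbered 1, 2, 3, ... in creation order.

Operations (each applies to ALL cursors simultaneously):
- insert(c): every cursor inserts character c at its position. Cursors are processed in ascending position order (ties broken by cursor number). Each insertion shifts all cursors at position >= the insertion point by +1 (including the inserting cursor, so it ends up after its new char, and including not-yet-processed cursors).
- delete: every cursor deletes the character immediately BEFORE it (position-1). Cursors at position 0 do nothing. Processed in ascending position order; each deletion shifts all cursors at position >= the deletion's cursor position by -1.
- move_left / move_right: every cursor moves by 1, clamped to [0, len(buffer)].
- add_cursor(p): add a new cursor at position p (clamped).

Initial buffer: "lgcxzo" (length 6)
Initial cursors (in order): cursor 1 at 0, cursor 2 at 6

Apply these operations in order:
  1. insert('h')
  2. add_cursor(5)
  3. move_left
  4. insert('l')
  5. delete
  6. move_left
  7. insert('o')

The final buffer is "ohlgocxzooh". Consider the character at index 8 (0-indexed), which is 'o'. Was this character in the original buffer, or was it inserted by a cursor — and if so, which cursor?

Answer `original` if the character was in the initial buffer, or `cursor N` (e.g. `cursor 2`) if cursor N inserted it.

After op 1 (insert('h')): buffer="hlgcxzoh" (len 8), cursors c1@1 c2@8, authorship 1......2
After op 2 (add_cursor(5)): buffer="hlgcxzoh" (len 8), cursors c1@1 c3@5 c2@8, authorship 1......2
After op 3 (move_left): buffer="hlgcxzoh" (len 8), cursors c1@0 c3@4 c2@7, authorship 1......2
After op 4 (insert('l')): buffer="lhlgclxzolh" (len 11), cursors c1@1 c3@6 c2@10, authorship 11...3...22
After op 5 (delete): buffer="hlgcxzoh" (len 8), cursors c1@0 c3@4 c2@7, authorship 1......2
After op 6 (move_left): buffer="hlgcxzoh" (len 8), cursors c1@0 c3@3 c2@6, authorship 1......2
After op 7 (insert('o')): buffer="ohlgocxzooh" (len 11), cursors c1@1 c3@5 c2@9, authorship 11..3...2.2
Authorship (.=original, N=cursor N): 1 1 . . 3 . . . 2 . 2
Index 8: author = 2

Answer: cursor 2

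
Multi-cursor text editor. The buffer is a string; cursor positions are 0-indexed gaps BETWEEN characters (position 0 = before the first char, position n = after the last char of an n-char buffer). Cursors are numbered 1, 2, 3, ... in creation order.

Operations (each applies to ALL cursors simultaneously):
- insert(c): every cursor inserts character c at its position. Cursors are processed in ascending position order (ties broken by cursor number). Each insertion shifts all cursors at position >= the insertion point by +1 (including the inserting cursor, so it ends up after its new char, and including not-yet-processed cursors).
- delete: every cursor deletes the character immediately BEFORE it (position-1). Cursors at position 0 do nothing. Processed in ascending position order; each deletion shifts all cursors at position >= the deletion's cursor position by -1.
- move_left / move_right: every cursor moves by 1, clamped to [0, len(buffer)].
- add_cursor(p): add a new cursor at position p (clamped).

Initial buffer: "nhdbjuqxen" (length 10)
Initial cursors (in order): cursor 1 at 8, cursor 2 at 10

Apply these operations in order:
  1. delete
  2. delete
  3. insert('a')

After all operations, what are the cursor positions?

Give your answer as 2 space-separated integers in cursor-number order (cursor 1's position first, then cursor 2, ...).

Answer: 8 8

Derivation:
After op 1 (delete): buffer="nhdbjuqe" (len 8), cursors c1@7 c2@8, authorship ........
After op 2 (delete): buffer="nhdbju" (len 6), cursors c1@6 c2@6, authorship ......
After op 3 (insert('a')): buffer="nhdbjuaa" (len 8), cursors c1@8 c2@8, authorship ......12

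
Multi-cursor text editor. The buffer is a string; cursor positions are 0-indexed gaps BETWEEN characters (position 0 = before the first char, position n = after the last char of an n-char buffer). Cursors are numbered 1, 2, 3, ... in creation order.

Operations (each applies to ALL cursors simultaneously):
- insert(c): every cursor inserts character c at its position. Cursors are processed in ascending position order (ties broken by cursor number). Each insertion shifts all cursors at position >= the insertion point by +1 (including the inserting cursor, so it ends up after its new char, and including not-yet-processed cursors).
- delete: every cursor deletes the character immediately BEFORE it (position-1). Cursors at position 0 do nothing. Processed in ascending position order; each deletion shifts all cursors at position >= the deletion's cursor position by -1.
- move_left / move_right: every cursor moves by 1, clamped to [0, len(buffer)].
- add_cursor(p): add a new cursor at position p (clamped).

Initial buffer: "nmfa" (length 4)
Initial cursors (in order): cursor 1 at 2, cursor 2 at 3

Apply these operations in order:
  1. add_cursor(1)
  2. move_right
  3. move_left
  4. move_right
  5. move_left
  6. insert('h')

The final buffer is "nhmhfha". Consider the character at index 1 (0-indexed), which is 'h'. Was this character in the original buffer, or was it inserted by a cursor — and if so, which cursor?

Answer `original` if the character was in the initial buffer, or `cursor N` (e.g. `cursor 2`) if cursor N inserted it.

After op 1 (add_cursor(1)): buffer="nmfa" (len 4), cursors c3@1 c1@2 c2@3, authorship ....
After op 2 (move_right): buffer="nmfa" (len 4), cursors c3@2 c1@3 c2@4, authorship ....
After op 3 (move_left): buffer="nmfa" (len 4), cursors c3@1 c1@2 c2@3, authorship ....
After op 4 (move_right): buffer="nmfa" (len 4), cursors c3@2 c1@3 c2@4, authorship ....
After op 5 (move_left): buffer="nmfa" (len 4), cursors c3@1 c1@2 c2@3, authorship ....
After op 6 (insert('h')): buffer="nhmhfha" (len 7), cursors c3@2 c1@4 c2@6, authorship .3.1.2.
Authorship (.=original, N=cursor N): . 3 . 1 . 2 .
Index 1: author = 3

Answer: cursor 3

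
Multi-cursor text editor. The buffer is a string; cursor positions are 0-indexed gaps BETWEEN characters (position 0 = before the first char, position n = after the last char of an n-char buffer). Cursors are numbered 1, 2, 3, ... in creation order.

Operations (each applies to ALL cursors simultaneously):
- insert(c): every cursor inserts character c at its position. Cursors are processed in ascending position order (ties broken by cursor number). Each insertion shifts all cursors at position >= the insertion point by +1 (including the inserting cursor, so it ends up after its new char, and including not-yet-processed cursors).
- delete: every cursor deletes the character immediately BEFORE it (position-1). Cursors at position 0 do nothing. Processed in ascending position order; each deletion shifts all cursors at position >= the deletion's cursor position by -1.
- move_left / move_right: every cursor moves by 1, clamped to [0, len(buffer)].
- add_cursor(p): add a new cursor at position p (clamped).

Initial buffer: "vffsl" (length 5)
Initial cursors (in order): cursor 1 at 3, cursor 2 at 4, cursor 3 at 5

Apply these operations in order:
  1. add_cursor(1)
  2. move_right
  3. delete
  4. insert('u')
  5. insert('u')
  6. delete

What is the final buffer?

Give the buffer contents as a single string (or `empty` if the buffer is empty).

After op 1 (add_cursor(1)): buffer="vffsl" (len 5), cursors c4@1 c1@3 c2@4 c3@5, authorship .....
After op 2 (move_right): buffer="vffsl" (len 5), cursors c4@2 c1@4 c2@5 c3@5, authorship .....
After op 3 (delete): buffer="v" (len 1), cursors c1@1 c2@1 c3@1 c4@1, authorship .
After op 4 (insert('u')): buffer="vuuuu" (len 5), cursors c1@5 c2@5 c3@5 c4@5, authorship .1234
After op 5 (insert('u')): buffer="vuuuuuuuu" (len 9), cursors c1@9 c2@9 c3@9 c4@9, authorship .12341234
After op 6 (delete): buffer="vuuuu" (len 5), cursors c1@5 c2@5 c3@5 c4@5, authorship .1234

Answer: vuuuu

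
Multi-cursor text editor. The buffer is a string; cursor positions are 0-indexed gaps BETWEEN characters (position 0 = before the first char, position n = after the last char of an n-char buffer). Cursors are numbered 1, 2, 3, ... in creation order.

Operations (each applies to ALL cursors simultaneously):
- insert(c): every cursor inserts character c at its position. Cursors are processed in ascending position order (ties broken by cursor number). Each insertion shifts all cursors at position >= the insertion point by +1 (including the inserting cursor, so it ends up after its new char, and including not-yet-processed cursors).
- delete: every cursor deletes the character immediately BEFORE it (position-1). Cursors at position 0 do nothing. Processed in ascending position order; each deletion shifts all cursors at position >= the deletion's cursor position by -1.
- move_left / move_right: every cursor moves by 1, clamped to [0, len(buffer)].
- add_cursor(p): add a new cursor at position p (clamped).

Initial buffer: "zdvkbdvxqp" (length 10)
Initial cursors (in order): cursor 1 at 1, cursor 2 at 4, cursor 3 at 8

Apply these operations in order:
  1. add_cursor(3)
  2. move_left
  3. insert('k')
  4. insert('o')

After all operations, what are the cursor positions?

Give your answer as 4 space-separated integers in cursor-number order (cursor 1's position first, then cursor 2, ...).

Answer: 2 9 15 6

Derivation:
After op 1 (add_cursor(3)): buffer="zdvkbdvxqp" (len 10), cursors c1@1 c4@3 c2@4 c3@8, authorship ..........
After op 2 (move_left): buffer="zdvkbdvxqp" (len 10), cursors c1@0 c4@2 c2@3 c3@7, authorship ..........
After op 3 (insert('k')): buffer="kzdkvkkbdvkxqp" (len 14), cursors c1@1 c4@4 c2@6 c3@11, authorship 1..4.2....3...
After op 4 (insert('o')): buffer="kozdkovkokbdvkoxqp" (len 18), cursors c1@2 c4@6 c2@9 c3@15, authorship 11..44.22....33...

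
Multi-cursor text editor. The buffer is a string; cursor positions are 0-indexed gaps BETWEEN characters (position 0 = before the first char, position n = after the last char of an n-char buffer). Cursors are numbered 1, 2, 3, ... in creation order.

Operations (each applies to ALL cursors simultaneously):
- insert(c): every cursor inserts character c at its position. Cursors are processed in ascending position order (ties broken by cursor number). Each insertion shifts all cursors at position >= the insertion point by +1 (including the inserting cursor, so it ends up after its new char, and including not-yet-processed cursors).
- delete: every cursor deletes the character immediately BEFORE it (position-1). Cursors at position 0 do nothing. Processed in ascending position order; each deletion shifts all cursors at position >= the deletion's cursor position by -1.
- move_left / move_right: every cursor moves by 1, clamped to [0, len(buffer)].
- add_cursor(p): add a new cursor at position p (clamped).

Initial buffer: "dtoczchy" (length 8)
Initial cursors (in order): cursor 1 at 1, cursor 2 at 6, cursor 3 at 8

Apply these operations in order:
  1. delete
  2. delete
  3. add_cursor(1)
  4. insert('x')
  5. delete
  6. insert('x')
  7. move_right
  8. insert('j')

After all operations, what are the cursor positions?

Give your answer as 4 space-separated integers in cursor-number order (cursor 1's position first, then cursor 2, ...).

After op 1 (delete): buffer="toczh" (len 5), cursors c1@0 c2@4 c3@5, authorship .....
After op 2 (delete): buffer="toc" (len 3), cursors c1@0 c2@3 c3@3, authorship ...
After op 3 (add_cursor(1)): buffer="toc" (len 3), cursors c1@0 c4@1 c2@3 c3@3, authorship ...
After op 4 (insert('x')): buffer="xtxocxx" (len 7), cursors c1@1 c4@3 c2@7 c3@7, authorship 1.4..23
After op 5 (delete): buffer="toc" (len 3), cursors c1@0 c4@1 c2@3 c3@3, authorship ...
After op 6 (insert('x')): buffer="xtxocxx" (len 7), cursors c1@1 c4@3 c2@7 c3@7, authorship 1.4..23
After op 7 (move_right): buffer="xtxocxx" (len 7), cursors c1@2 c4@4 c2@7 c3@7, authorship 1.4..23
After op 8 (insert('j')): buffer="xtjxojcxxjj" (len 11), cursors c1@3 c4@6 c2@11 c3@11, authorship 1.14.4.2323

Answer: 3 11 11 6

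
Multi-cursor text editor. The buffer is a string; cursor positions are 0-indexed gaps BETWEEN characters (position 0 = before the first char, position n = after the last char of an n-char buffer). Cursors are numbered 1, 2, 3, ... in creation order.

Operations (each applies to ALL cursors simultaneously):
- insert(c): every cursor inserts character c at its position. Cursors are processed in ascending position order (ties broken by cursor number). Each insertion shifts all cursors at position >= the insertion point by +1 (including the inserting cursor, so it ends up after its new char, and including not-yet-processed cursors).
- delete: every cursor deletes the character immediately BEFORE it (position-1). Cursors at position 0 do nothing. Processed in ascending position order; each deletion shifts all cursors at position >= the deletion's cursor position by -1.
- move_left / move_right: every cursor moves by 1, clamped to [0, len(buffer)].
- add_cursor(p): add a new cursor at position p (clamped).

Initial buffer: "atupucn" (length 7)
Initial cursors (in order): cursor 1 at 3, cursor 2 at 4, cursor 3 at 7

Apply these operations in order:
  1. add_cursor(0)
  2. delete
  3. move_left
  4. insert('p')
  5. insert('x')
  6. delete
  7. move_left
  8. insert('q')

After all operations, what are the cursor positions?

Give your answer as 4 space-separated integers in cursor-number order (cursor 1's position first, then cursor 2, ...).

Answer: 6 6 10 1

Derivation:
After op 1 (add_cursor(0)): buffer="atupucn" (len 7), cursors c4@0 c1@3 c2@4 c3@7, authorship .......
After op 2 (delete): buffer="atuc" (len 4), cursors c4@0 c1@2 c2@2 c3@4, authorship ....
After op 3 (move_left): buffer="atuc" (len 4), cursors c4@0 c1@1 c2@1 c3@3, authorship ....
After op 4 (insert('p')): buffer="papptupc" (len 8), cursors c4@1 c1@4 c2@4 c3@7, authorship 4.12..3.
After op 5 (insert('x')): buffer="pxappxxtupxc" (len 12), cursors c4@2 c1@7 c2@7 c3@11, authorship 44.1212..33.
After op 6 (delete): buffer="papptupc" (len 8), cursors c4@1 c1@4 c2@4 c3@7, authorship 4.12..3.
After op 7 (move_left): buffer="papptupc" (len 8), cursors c4@0 c1@3 c2@3 c3@6, authorship 4.12..3.
After op 8 (insert('q')): buffer="qpapqqptuqpc" (len 12), cursors c4@1 c1@6 c2@6 c3@10, authorship 44.1122..33.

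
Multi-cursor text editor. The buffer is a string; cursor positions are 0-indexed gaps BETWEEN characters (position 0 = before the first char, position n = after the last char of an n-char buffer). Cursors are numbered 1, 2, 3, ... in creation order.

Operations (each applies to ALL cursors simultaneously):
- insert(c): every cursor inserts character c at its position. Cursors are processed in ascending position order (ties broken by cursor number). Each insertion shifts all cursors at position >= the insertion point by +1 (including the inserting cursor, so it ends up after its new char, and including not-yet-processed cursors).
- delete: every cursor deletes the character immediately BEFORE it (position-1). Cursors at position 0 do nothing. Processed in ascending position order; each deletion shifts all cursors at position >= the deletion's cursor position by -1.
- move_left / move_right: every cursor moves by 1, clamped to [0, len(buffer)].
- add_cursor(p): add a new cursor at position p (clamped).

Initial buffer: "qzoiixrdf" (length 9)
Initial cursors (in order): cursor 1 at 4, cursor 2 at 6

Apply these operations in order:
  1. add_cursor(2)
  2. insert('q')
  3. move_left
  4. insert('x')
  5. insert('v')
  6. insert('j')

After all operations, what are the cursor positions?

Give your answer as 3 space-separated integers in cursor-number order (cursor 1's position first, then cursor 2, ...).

After op 1 (add_cursor(2)): buffer="qzoiixrdf" (len 9), cursors c3@2 c1@4 c2@6, authorship .........
After op 2 (insert('q')): buffer="qzqoiqixqrdf" (len 12), cursors c3@3 c1@6 c2@9, authorship ..3..1..2...
After op 3 (move_left): buffer="qzqoiqixqrdf" (len 12), cursors c3@2 c1@5 c2@8, authorship ..3..1..2...
After op 4 (insert('x')): buffer="qzxqoixqixxqrdf" (len 15), cursors c3@3 c1@7 c2@11, authorship ..33..11..22...
After op 5 (insert('v')): buffer="qzxvqoixvqixxvqrdf" (len 18), cursors c3@4 c1@9 c2@14, authorship ..333..111..222...
After op 6 (insert('j')): buffer="qzxvjqoixvjqixxvjqrdf" (len 21), cursors c3@5 c1@11 c2@17, authorship ..3333..1111..2222...

Answer: 11 17 5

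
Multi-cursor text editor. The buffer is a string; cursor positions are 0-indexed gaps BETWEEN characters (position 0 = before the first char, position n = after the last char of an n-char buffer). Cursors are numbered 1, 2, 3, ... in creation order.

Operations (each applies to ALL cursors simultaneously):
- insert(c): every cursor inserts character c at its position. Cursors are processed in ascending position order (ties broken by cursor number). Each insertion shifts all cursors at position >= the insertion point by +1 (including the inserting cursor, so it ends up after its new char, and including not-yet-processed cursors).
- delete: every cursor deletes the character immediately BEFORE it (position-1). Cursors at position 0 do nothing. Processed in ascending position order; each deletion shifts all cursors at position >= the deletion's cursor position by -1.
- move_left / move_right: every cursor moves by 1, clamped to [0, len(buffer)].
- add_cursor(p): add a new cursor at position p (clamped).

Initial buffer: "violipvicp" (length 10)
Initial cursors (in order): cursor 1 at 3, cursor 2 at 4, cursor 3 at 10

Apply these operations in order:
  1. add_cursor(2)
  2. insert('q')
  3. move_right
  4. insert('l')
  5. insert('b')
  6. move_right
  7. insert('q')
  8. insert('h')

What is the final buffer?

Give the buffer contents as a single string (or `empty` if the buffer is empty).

After op 1 (add_cursor(2)): buffer="violipvicp" (len 10), cursors c4@2 c1@3 c2@4 c3@10, authorship ..........
After op 2 (insert('q')): buffer="viqoqlqipvicpq" (len 14), cursors c4@3 c1@5 c2@7 c3@14, authorship ..4.1.2......3
After op 3 (move_right): buffer="viqoqlqipvicpq" (len 14), cursors c4@4 c1@6 c2@8 c3@14, authorship ..4.1.2......3
After op 4 (insert('l')): buffer="viqolqllqilpvicpql" (len 18), cursors c4@5 c1@8 c2@11 c3@18, authorship ..4.41.12.2.....33
After op 5 (insert('b')): buffer="viqolbqllbqilbpvicpqlb" (len 22), cursors c4@6 c1@10 c2@14 c3@22, authorship ..4.441.112.22.....333
After op 6 (move_right): buffer="viqolbqllbqilbpvicpqlb" (len 22), cursors c4@7 c1@11 c2@15 c3@22, authorship ..4.441.112.22.....333
After op 7 (insert('q')): buffer="viqolbqqllbqqilbpqvicpqlbq" (len 26), cursors c4@8 c1@13 c2@18 c3@26, authorship ..4.4414.1121.22.2....3333
After op 8 (insert('h')): buffer="viqolbqqhllbqqhilbpqhvicpqlbqh" (len 30), cursors c4@9 c1@15 c2@21 c3@30, authorship ..4.44144.11211.22.22....33333

Answer: viqolbqqhllbqqhilbpqhvicpqlbqh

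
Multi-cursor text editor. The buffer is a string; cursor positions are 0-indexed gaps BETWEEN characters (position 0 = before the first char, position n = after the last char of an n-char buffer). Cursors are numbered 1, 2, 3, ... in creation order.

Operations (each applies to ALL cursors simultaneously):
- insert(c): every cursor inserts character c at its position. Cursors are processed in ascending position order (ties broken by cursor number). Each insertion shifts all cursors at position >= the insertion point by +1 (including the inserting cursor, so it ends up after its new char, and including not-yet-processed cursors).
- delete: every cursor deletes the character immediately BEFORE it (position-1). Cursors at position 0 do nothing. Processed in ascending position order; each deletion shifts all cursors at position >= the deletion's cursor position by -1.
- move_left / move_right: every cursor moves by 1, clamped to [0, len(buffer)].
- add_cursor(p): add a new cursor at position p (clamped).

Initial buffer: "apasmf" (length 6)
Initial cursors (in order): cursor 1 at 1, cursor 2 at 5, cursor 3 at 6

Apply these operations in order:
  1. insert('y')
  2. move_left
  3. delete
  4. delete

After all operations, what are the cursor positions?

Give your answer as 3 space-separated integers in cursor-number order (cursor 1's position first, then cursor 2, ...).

Answer: 0 3 3

Derivation:
After op 1 (insert('y')): buffer="aypasmyfy" (len 9), cursors c1@2 c2@7 c3@9, authorship .1....2.3
After op 2 (move_left): buffer="aypasmyfy" (len 9), cursors c1@1 c2@6 c3@8, authorship .1....2.3
After op 3 (delete): buffer="ypasyy" (len 6), cursors c1@0 c2@4 c3@5, authorship 1...23
After op 4 (delete): buffer="ypay" (len 4), cursors c1@0 c2@3 c3@3, authorship 1..3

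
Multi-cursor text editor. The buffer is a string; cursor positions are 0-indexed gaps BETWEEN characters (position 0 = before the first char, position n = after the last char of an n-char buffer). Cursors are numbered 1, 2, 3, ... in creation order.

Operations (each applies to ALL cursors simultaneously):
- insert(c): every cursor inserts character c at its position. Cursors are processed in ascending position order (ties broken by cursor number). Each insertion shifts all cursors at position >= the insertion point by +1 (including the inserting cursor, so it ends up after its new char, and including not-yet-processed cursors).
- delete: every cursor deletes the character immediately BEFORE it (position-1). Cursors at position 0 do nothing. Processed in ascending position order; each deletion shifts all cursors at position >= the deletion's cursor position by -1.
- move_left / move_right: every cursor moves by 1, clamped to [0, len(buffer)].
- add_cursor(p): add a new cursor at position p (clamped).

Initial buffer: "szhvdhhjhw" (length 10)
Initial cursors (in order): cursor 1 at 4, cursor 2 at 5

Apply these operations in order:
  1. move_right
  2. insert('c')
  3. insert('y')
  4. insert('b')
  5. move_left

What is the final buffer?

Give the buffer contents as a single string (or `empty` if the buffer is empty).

Answer: szhvdcybhcybhjhw

Derivation:
After op 1 (move_right): buffer="szhvdhhjhw" (len 10), cursors c1@5 c2@6, authorship ..........
After op 2 (insert('c')): buffer="szhvdchchjhw" (len 12), cursors c1@6 c2@8, authorship .....1.2....
After op 3 (insert('y')): buffer="szhvdcyhcyhjhw" (len 14), cursors c1@7 c2@10, authorship .....11.22....
After op 4 (insert('b')): buffer="szhvdcybhcybhjhw" (len 16), cursors c1@8 c2@12, authorship .....111.222....
After op 5 (move_left): buffer="szhvdcybhcybhjhw" (len 16), cursors c1@7 c2@11, authorship .....111.222....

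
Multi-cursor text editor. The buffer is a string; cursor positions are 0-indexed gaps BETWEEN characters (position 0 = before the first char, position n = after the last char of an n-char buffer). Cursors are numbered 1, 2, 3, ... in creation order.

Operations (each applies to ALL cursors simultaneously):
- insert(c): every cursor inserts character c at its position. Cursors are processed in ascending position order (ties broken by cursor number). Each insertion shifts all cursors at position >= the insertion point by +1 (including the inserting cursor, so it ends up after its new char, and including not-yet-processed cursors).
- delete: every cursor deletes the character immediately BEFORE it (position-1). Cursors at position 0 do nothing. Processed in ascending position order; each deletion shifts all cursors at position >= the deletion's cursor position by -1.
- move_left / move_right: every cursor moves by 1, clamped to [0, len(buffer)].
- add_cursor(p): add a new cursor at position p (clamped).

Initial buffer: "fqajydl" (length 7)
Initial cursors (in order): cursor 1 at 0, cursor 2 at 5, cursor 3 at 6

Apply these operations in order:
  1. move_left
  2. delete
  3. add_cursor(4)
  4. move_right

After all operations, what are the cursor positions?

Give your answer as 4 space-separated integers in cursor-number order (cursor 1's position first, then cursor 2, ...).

After op 1 (move_left): buffer="fqajydl" (len 7), cursors c1@0 c2@4 c3@5, authorship .......
After op 2 (delete): buffer="fqadl" (len 5), cursors c1@0 c2@3 c3@3, authorship .....
After op 3 (add_cursor(4)): buffer="fqadl" (len 5), cursors c1@0 c2@3 c3@3 c4@4, authorship .....
After op 4 (move_right): buffer="fqadl" (len 5), cursors c1@1 c2@4 c3@4 c4@5, authorship .....

Answer: 1 4 4 5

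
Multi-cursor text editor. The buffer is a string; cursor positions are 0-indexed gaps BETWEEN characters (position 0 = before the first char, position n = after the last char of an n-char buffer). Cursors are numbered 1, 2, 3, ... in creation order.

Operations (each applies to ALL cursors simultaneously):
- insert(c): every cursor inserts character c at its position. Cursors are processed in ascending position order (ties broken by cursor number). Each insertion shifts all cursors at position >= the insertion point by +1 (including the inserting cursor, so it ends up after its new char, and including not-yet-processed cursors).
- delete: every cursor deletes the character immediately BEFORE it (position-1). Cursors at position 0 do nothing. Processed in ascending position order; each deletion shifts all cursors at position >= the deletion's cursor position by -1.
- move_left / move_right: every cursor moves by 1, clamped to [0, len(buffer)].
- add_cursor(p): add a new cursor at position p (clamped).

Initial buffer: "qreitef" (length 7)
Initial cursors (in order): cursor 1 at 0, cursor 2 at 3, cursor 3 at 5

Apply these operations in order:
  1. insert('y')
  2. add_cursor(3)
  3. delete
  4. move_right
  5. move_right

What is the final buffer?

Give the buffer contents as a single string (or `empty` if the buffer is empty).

Answer: qeitef

Derivation:
After op 1 (insert('y')): buffer="yqreyityef" (len 10), cursors c1@1 c2@5 c3@8, authorship 1...2..3..
After op 2 (add_cursor(3)): buffer="yqreyityef" (len 10), cursors c1@1 c4@3 c2@5 c3@8, authorship 1...2..3..
After op 3 (delete): buffer="qeitef" (len 6), cursors c1@0 c4@1 c2@2 c3@4, authorship ......
After op 4 (move_right): buffer="qeitef" (len 6), cursors c1@1 c4@2 c2@3 c3@5, authorship ......
After op 5 (move_right): buffer="qeitef" (len 6), cursors c1@2 c4@3 c2@4 c3@6, authorship ......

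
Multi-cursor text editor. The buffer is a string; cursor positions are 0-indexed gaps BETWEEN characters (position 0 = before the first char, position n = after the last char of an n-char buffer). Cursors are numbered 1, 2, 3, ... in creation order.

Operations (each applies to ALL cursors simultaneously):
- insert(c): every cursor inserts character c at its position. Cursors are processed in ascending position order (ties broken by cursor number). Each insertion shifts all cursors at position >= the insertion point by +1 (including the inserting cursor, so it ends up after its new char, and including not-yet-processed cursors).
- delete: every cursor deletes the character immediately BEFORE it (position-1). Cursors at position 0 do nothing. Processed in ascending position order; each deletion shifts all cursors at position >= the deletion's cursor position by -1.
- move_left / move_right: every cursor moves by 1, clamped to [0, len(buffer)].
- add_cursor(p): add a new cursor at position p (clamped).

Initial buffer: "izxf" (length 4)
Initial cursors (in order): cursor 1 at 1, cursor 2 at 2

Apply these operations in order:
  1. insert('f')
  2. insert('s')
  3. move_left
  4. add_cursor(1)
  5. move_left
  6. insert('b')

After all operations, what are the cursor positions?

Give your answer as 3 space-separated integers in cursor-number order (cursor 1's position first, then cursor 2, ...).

Answer: 3 7 1

Derivation:
After op 1 (insert('f')): buffer="ifzfxf" (len 6), cursors c1@2 c2@4, authorship .1.2..
After op 2 (insert('s')): buffer="ifszfsxf" (len 8), cursors c1@3 c2@6, authorship .11.22..
After op 3 (move_left): buffer="ifszfsxf" (len 8), cursors c1@2 c2@5, authorship .11.22..
After op 4 (add_cursor(1)): buffer="ifszfsxf" (len 8), cursors c3@1 c1@2 c2@5, authorship .11.22..
After op 5 (move_left): buffer="ifszfsxf" (len 8), cursors c3@0 c1@1 c2@4, authorship .11.22..
After op 6 (insert('b')): buffer="bibfszbfsxf" (len 11), cursors c3@1 c1@3 c2@7, authorship 3.111.222..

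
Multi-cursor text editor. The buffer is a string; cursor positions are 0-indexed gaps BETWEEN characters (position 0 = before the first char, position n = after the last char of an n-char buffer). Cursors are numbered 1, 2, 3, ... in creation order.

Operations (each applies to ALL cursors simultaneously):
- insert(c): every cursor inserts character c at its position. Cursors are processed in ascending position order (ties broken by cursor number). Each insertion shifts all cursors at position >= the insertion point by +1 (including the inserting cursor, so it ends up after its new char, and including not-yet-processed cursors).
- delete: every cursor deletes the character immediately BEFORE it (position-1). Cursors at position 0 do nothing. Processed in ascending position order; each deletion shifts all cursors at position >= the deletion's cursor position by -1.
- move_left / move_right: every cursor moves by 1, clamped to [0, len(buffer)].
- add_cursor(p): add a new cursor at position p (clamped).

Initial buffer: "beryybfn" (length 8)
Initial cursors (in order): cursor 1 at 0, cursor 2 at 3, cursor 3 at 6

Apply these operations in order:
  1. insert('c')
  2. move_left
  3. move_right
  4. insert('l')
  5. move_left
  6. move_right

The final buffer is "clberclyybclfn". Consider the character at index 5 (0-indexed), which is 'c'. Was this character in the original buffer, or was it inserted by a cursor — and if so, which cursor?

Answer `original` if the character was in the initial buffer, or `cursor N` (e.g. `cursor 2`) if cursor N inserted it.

Answer: cursor 2

Derivation:
After op 1 (insert('c')): buffer="cbercyybcfn" (len 11), cursors c1@1 c2@5 c3@9, authorship 1...2...3..
After op 2 (move_left): buffer="cbercyybcfn" (len 11), cursors c1@0 c2@4 c3@8, authorship 1...2...3..
After op 3 (move_right): buffer="cbercyybcfn" (len 11), cursors c1@1 c2@5 c3@9, authorship 1...2...3..
After op 4 (insert('l')): buffer="clberclyybclfn" (len 14), cursors c1@2 c2@7 c3@12, authorship 11...22...33..
After op 5 (move_left): buffer="clberclyybclfn" (len 14), cursors c1@1 c2@6 c3@11, authorship 11...22...33..
After op 6 (move_right): buffer="clberclyybclfn" (len 14), cursors c1@2 c2@7 c3@12, authorship 11...22...33..
Authorship (.=original, N=cursor N): 1 1 . . . 2 2 . . . 3 3 . .
Index 5: author = 2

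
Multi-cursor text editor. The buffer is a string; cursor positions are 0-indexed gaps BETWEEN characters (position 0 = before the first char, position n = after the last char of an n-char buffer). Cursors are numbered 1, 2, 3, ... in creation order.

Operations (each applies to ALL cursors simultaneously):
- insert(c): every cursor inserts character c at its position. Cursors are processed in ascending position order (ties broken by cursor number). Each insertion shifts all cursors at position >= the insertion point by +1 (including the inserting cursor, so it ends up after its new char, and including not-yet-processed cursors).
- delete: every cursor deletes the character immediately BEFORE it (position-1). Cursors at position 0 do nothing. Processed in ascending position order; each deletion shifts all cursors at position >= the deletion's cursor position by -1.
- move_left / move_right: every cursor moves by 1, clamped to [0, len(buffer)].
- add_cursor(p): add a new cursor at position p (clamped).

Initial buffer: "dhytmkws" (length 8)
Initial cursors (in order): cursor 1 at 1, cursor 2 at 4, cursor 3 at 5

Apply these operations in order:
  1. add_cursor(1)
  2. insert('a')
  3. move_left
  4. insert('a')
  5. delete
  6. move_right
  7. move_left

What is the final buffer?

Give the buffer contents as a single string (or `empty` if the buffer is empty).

Answer: daahytamakws

Derivation:
After op 1 (add_cursor(1)): buffer="dhytmkws" (len 8), cursors c1@1 c4@1 c2@4 c3@5, authorship ........
After op 2 (insert('a')): buffer="daahytamakws" (len 12), cursors c1@3 c4@3 c2@7 c3@9, authorship .14...2.3...
After op 3 (move_left): buffer="daahytamakws" (len 12), cursors c1@2 c4@2 c2@6 c3@8, authorship .14...2.3...
After op 4 (insert('a')): buffer="daaaahytaamaakws" (len 16), cursors c1@4 c4@4 c2@9 c3@12, authorship .1144...22.33...
After op 5 (delete): buffer="daahytamakws" (len 12), cursors c1@2 c4@2 c2@6 c3@8, authorship .14...2.3...
After op 6 (move_right): buffer="daahytamakws" (len 12), cursors c1@3 c4@3 c2@7 c3@9, authorship .14...2.3...
After op 7 (move_left): buffer="daahytamakws" (len 12), cursors c1@2 c4@2 c2@6 c3@8, authorship .14...2.3...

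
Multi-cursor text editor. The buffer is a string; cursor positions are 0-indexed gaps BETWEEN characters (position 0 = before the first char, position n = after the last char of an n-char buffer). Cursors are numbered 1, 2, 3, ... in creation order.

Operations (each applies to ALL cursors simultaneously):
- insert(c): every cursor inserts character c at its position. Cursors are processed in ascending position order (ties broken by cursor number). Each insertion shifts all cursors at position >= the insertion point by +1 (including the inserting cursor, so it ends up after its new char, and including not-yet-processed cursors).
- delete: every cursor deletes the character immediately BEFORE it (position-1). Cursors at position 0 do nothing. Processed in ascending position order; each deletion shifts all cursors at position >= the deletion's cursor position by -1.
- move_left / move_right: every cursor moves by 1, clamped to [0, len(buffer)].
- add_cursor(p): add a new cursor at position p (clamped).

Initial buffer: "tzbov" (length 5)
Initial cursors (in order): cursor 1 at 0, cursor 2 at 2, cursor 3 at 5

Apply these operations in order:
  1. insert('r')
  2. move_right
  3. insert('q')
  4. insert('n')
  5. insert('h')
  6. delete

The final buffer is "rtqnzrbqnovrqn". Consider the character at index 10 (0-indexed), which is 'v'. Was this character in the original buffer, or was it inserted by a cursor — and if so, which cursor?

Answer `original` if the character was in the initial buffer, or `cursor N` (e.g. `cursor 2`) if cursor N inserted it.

After op 1 (insert('r')): buffer="rtzrbovr" (len 8), cursors c1@1 c2@4 c3@8, authorship 1..2...3
After op 2 (move_right): buffer="rtzrbovr" (len 8), cursors c1@2 c2@5 c3@8, authorship 1..2...3
After op 3 (insert('q')): buffer="rtqzrbqovrq" (len 11), cursors c1@3 c2@7 c3@11, authorship 1.1.2.2..33
After op 4 (insert('n')): buffer="rtqnzrbqnovrqn" (len 14), cursors c1@4 c2@9 c3@14, authorship 1.11.2.22..333
After op 5 (insert('h')): buffer="rtqnhzrbqnhovrqnh" (len 17), cursors c1@5 c2@11 c3@17, authorship 1.111.2.222..3333
After op 6 (delete): buffer="rtqnzrbqnovrqn" (len 14), cursors c1@4 c2@9 c3@14, authorship 1.11.2.22..333
Authorship (.=original, N=cursor N): 1 . 1 1 . 2 . 2 2 . . 3 3 3
Index 10: author = original

Answer: original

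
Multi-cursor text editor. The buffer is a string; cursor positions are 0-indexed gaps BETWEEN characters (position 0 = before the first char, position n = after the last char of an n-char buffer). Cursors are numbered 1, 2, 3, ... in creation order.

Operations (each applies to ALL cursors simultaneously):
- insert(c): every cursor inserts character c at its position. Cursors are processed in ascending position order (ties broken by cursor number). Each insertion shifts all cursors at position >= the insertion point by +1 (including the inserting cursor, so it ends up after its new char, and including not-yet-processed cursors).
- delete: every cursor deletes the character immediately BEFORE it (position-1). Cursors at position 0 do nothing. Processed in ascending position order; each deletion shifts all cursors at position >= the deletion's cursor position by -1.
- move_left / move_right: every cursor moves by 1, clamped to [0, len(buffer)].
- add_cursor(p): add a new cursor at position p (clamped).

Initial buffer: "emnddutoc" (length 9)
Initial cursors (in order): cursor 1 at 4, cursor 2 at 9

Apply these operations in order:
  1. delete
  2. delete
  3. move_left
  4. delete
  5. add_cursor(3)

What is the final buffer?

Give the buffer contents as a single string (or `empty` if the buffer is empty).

Answer: mdt

Derivation:
After op 1 (delete): buffer="emnduto" (len 7), cursors c1@3 c2@7, authorship .......
After op 2 (delete): buffer="emdut" (len 5), cursors c1@2 c2@5, authorship .....
After op 3 (move_left): buffer="emdut" (len 5), cursors c1@1 c2@4, authorship .....
After op 4 (delete): buffer="mdt" (len 3), cursors c1@0 c2@2, authorship ...
After op 5 (add_cursor(3)): buffer="mdt" (len 3), cursors c1@0 c2@2 c3@3, authorship ...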